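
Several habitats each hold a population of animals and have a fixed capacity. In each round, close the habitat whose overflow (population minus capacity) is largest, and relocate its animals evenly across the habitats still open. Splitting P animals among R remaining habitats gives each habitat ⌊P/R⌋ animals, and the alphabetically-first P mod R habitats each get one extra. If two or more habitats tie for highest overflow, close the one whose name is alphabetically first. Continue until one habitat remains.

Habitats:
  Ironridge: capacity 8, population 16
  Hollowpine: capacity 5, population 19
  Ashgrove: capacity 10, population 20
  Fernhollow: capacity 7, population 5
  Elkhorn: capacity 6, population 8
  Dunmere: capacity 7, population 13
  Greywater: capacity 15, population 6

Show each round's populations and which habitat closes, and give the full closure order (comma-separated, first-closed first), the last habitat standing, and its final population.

Closure order: Hollowpine, Ashgrove, Ironridge, Dunmere, Elkhorn, Fernhollow
Last habitat: Greywater with 87 animals

Round 1: Ashgrove=20 Dunmere=13 Elkhorn=8 Fernhollow=5 Greywater=6 Hollowpine=19 Ironridge=16 → close Hollowpine (overflow 14)
  19÷6 = 3 each, +1 to first 1
Round 2: Ashgrove=24 Dunmere=16 Elkhorn=11 Fernhollow=8 Greywater=9 Ironridge=19 → close Ashgrove (overflow 14)
  24÷5 = 4 each, +1 to first 4
Round 3: Dunmere=21 Elkhorn=16 Fernhollow=13 Greywater=14 Ironridge=23 → close Ironridge (overflow 15)
  23÷4 = 5 each, +1 to first 3
Round 4: Dunmere=27 Elkhorn=22 Fernhollow=19 Greywater=19 → close Dunmere (overflow 20)
  27÷3 = 9 each, +1 to first 0
Round 5: Elkhorn=31 Fernhollow=28 Greywater=28 → close Elkhorn (overflow 25)
  31÷2 = 15 each, +1 to first 1
Round 6: Fernhollow=44 Greywater=43 → close Fernhollow (overflow 37)
  44÷1 = 44 each, +1 to first 0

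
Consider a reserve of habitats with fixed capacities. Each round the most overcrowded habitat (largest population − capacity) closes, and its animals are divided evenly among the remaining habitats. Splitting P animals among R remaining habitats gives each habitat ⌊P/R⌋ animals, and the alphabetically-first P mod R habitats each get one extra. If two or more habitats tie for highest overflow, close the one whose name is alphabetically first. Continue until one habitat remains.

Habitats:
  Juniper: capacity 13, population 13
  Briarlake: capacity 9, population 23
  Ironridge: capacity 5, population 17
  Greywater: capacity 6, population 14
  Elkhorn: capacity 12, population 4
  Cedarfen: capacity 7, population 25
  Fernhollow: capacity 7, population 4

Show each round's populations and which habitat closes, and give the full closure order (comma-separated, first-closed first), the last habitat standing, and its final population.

Round 1: Briarlake=23 Cedarfen=25 Elkhorn=4 Fernhollow=4 Greywater=14 Ironridge=17 Juniper=13 → close Cedarfen (overflow 18)
  25÷6 = 4 each, +1 to first 1
Round 2: Briarlake=28 Elkhorn=8 Fernhollow=8 Greywater=18 Ironridge=21 Juniper=17 → close Briarlake (overflow 19)
  28÷5 = 5 each, +1 to first 3
Round 3: Elkhorn=14 Fernhollow=14 Greywater=24 Ironridge=26 Juniper=22 → close Ironridge (overflow 21)
  26÷4 = 6 each, +1 to first 2
Round 4: Elkhorn=21 Fernhollow=21 Greywater=30 Juniper=28 → close Greywater (overflow 24)
  30÷3 = 10 each, +1 to first 0
Round 5: Elkhorn=31 Fernhollow=31 Juniper=38 → close Juniper (overflow 25)
  38÷2 = 19 each, +1 to first 0
Round 6: Elkhorn=50 Fernhollow=50 → close Fernhollow (overflow 43)
  50÷1 = 50 each, +1 to first 0

Closure order: Cedarfen, Briarlake, Ironridge, Greywater, Juniper, Fernhollow
Last habitat: Elkhorn with 100 animals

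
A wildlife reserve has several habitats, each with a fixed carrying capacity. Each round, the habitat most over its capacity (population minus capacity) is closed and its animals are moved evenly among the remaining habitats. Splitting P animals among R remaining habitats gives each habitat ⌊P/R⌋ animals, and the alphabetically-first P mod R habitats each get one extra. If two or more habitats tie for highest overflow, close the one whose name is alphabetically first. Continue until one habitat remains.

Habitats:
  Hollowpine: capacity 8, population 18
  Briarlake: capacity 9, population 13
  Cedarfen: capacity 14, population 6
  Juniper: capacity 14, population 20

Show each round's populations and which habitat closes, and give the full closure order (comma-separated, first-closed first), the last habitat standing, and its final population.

Round 1: Briarlake=13 Cedarfen=6 Hollowpine=18 Juniper=20 → close Hollowpine (overflow 10)
  18÷3 = 6 each, +1 to first 0
Round 2: Briarlake=19 Cedarfen=12 Juniper=26 → close Juniper (overflow 12)
  26÷2 = 13 each, +1 to first 0
Round 3: Briarlake=32 Cedarfen=25 → close Briarlake (overflow 23)
  32÷1 = 32 each, +1 to first 0

Closure order: Hollowpine, Juniper, Briarlake
Last habitat: Cedarfen with 57 animals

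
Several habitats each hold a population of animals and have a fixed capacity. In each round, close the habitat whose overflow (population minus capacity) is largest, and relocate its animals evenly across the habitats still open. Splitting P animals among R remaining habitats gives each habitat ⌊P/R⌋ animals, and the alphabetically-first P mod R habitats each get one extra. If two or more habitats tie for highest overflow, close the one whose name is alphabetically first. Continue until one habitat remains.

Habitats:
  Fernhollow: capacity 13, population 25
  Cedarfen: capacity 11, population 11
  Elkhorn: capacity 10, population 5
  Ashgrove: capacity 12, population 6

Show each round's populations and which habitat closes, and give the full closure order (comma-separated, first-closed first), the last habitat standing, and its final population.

Closure order: Fernhollow, Cedarfen, Ashgrove
Last habitat: Elkhorn with 47 animals

Round 1: Ashgrove=6 Cedarfen=11 Elkhorn=5 Fernhollow=25 → close Fernhollow (overflow 12)
  25÷3 = 8 each, +1 to first 1
Round 2: Ashgrove=15 Cedarfen=19 Elkhorn=13 → close Cedarfen (overflow 8)
  19÷2 = 9 each, +1 to first 1
Round 3: Ashgrove=25 Elkhorn=22 → close Ashgrove (overflow 13)
  25÷1 = 25 each, +1 to first 0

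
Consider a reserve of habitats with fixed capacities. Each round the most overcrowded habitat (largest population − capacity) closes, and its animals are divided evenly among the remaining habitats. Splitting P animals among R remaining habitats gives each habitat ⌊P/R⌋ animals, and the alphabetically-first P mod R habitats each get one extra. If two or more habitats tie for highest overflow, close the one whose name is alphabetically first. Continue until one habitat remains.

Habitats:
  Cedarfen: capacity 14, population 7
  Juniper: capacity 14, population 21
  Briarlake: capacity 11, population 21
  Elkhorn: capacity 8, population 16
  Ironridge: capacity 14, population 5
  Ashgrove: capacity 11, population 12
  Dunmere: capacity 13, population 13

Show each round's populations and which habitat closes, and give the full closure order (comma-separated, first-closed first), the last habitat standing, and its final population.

Closure order: Briarlake, Elkhorn, Juniper, Ashgrove, Dunmere, Cedarfen
Last habitat: Ironridge with 95 animals

Round 1: Ashgrove=12 Briarlake=21 Cedarfen=7 Dunmere=13 Elkhorn=16 Ironridge=5 Juniper=21 → close Briarlake (overflow 10)
  21÷6 = 3 each, +1 to first 3
Round 2: Ashgrove=16 Cedarfen=11 Dunmere=17 Elkhorn=19 Ironridge=8 Juniper=24 → close Elkhorn (overflow 11)
  19÷5 = 3 each, +1 to first 4
Round 3: Ashgrove=20 Cedarfen=15 Dunmere=21 Ironridge=12 Juniper=27 → close Juniper (overflow 13)
  27÷4 = 6 each, +1 to first 3
Round 4: Ashgrove=27 Cedarfen=22 Dunmere=28 Ironridge=18 → close Ashgrove (overflow 16)
  27÷3 = 9 each, +1 to first 0
Round 5: Cedarfen=31 Dunmere=37 Ironridge=27 → close Dunmere (overflow 24)
  37÷2 = 18 each, +1 to first 1
Round 6: Cedarfen=50 Ironridge=45 → close Cedarfen (overflow 36)
  50÷1 = 50 each, +1 to first 0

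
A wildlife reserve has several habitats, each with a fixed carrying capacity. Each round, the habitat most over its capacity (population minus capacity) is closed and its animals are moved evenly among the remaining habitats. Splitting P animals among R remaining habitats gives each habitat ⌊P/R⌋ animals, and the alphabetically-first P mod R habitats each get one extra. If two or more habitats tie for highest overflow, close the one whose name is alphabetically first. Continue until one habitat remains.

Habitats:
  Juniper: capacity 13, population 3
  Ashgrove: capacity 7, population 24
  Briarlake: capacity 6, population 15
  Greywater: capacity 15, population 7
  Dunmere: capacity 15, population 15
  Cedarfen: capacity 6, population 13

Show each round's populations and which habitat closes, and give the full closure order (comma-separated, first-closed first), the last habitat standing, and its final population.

Closure order: Ashgrove, Briarlake, Cedarfen, Dunmere, Greywater
Last habitat: Juniper with 77 animals

Round 1: Ashgrove=24 Briarlake=15 Cedarfen=13 Dunmere=15 Greywater=7 Juniper=3 → close Ashgrove (overflow 17)
  24÷5 = 4 each, +1 to first 4
Round 2: Briarlake=20 Cedarfen=18 Dunmere=20 Greywater=12 Juniper=7 → close Briarlake (overflow 14)
  20÷4 = 5 each, +1 to first 0
Round 3: Cedarfen=23 Dunmere=25 Greywater=17 Juniper=12 → close Cedarfen (overflow 17)
  23÷3 = 7 each, +1 to first 2
Round 4: Dunmere=33 Greywater=25 Juniper=19 → close Dunmere (overflow 18)
  33÷2 = 16 each, +1 to first 1
Round 5: Greywater=42 Juniper=35 → close Greywater (overflow 27)
  42÷1 = 42 each, +1 to first 0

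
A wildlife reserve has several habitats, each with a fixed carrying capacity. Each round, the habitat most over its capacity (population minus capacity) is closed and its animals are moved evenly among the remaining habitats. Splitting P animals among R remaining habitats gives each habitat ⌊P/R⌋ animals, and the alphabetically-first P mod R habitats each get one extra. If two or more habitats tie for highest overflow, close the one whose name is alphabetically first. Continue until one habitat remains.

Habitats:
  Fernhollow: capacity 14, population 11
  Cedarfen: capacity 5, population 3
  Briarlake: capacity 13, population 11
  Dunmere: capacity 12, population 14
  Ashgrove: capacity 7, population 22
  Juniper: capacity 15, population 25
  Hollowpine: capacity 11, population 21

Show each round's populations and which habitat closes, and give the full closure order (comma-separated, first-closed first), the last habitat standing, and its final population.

Closure order: Ashgrove, Hollowpine, Juniper, Dunmere, Briarlake, Cedarfen
Last habitat: Fernhollow with 107 animals

Round 1: Ashgrove=22 Briarlake=11 Cedarfen=3 Dunmere=14 Fernhollow=11 Hollowpine=21 Juniper=25 → close Ashgrove (overflow 15)
  22÷6 = 3 each, +1 to first 4
Round 2: Briarlake=15 Cedarfen=7 Dunmere=18 Fernhollow=15 Hollowpine=24 Juniper=28 → close Hollowpine (overflow 13)
  24÷5 = 4 each, +1 to first 4
Round 3: Briarlake=20 Cedarfen=12 Dunmere=23 Fernhollow=20 Juniper=32 → close Juniper (overflow 17)
  32÷4 = 8 each, +1 to first 0
Round 4: Briarlake=28 Cedarfen=20 Dunmere=31 Fernhollow=28 → close Dunmere (overflow 19)
  31÷3 = 10 each, +1 to first 1
Round 5: Briarlake=39 Cedarfen=30 Fernhollow=38 → close Briarlake (overflow 26)
  39÷2 = 19 each, +1 to first 1
Round 6: Cedarfen=50 Fernhollow=57 → close Cedarfen (overflow 45)
  50÷1 = 50 each, +1 to first 0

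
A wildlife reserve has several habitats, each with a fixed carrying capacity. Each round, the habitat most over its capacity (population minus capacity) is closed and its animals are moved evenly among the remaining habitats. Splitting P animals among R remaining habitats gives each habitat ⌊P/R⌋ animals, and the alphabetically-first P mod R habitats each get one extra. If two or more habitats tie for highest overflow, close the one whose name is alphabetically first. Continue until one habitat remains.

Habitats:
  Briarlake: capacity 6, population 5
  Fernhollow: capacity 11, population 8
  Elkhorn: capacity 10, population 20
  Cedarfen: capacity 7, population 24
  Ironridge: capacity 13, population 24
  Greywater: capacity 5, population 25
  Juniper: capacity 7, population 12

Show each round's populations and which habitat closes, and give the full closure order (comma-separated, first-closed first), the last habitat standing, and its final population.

Closure order: Greywater, Cedarfen, Elkhorn, Ironridge, Juniper, Briarlake
Last habitat: Fernhollow with 118 animals

Round 1: Briarlake=5 Cedarfen=24 Elkhorn=20 Fernhollow=8 Greywater=25 Ironridge=24 Juniper=12 → close Greywater (overflow 20)
  25÷6 = 4 each, +1 to first 1
Round 2: Briarlake=10 Cedarfen=28 Elkhorn=24 Fernhollow=12 Ironridge=28 Juniper=16 → close Cedarfen (overflow 21)
  28÷5 = 5 each, +1 to first 3
Round 3: Briarlake=16 Elkhorn=30 Fernhollow=18 Ironridge=33 Juniper=21 → close Elkhorn (overflow 20)
  30÷4 = 7 each, +1 to first 2
Round 4: Briarlake=24 Fernhollow=26 Ironridge=40 Juniper=28 → close Ironridge (overflow 27)
  40÷3 = 13 each, +1 to first 1
Round 5: Briarlake=38 Fernhollow=39 Juniper=41 → close Juniper (overflow 34)
  41÷2 = 20 each, +1 to first 1
Round 6: Briarlake=59 Fernhollow=59 → close Briarlake (overflow 53)
  59÷1 = 59 each, +1 to first 0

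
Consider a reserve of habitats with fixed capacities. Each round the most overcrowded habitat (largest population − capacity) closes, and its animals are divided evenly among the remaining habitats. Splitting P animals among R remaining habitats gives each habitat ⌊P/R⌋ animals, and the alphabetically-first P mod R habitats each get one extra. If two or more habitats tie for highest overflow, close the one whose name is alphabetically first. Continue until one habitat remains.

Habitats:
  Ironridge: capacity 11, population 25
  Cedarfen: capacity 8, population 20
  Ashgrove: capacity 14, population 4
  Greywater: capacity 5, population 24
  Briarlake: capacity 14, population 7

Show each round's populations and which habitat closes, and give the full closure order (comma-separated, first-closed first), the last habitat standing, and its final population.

Closure order: Greywater, Ironridge, Cedarfen, Briarlake
Last habitat: Ashgrove with 80 animals

Round 1: Ashgrove=4 Briarlake=7 Cedarfen=20 Greywater=24 Ironridge=25 → close Greywater (overflow 19)
  24÷4 = 6 each, +1 to first 0
Round 2: Ashgrove=10 Briarlake=13 Cedarfen=26 Ironridge=31 → close Ironridge (overflow 20)
  31÷3 = 10 each, +1 to first 1
Round 3: Ashgrove=21 Briarlake=23 Cedarfen=36 → close Cedarfen (overflow 28)
  36÷2 = 18 each, +1 to first 0
Round 4: Ashgrove=39 Briarlake=41 → close Briarlake (overflow 27)
  41÷1 = 41 each, +1 to first 0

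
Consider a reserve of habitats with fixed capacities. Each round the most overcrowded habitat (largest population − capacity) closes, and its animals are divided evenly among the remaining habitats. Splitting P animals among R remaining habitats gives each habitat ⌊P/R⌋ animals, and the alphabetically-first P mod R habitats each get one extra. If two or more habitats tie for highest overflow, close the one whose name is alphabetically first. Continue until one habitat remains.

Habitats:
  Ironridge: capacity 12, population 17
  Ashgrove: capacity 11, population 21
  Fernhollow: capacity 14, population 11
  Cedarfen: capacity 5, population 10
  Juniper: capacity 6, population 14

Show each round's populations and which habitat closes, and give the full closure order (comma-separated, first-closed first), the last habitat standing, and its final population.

Closure order: Ashgrove, Juniper, Cedarfen, Ironridge
Last habitat: Fernhollow with 73 animals

Round 1: Ashgrove=21 Cedarfen=10 Fernhollow=11 Ironridge=17 Juniper=14 → close Ashgrove (overflow 10)
  21÷4 = 5 each, +1 to first 1
Round 2: Cedarfen=16 Fernhollow=16 Ironridge=22 Juniper=19 → close Juniper (overflow 13)
  19÷3 = 6 each, +1 to first 1
Round 3: Cedarfen=23 Fernhollow=22 Ironridge=28 → close Cedarfen (overflow 18)
  23÷2 = 11 each, +1 to first 1
Round 4: Fernhollow=34 Ironridge=39 → close Ironridge (overflow 27)
  39÷1 = 39 each, +1 to first 0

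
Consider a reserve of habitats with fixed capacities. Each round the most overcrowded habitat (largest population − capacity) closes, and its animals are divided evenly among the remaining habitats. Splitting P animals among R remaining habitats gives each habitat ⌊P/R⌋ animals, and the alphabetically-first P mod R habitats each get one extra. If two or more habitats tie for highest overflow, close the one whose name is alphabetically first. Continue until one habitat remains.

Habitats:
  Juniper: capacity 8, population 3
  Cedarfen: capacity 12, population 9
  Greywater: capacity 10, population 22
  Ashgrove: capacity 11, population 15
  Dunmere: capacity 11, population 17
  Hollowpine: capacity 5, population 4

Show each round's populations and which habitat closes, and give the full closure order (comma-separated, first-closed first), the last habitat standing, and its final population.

Round 1: Ashgrove=15 Cedarfen=9 Dunmere=17 Greywater=22 Hollowpine=4 Juniper=3 → close Greywater (overflow 12)
  22÷5 = 4 each, +1 to first 2
Round 2: Ashgrove=20 Cedarfen=14 Dunmere=21 Hollowpine=8 Juniper=7 → close Dunmere (overflow 10)
  21÷4 = 5 each, +1 to first 1
Round 3: Ashgrove=26 Cedarfen=19 Hollowpine=13 Juniper=12 → close Ashgrove (overflow 15)
  26÷3 = 8 each, +1 to first 2
Round 4: Cedarfen=28 Hollowpine=22 Juniper=20 → close Hollowpine (overflow 17)
  22÷2 = 11 each, +1 to first 0
Round 5: Cedarfen=39 Juniper=31 → close Cedarfen (overflow 27)
  39÷1 = 39 each, +1 to first 0

Closure order: Greywater, Dunmere, Ashgrove, Hollowpine, Cedarfen
Last habitat: Juniper with 70 animals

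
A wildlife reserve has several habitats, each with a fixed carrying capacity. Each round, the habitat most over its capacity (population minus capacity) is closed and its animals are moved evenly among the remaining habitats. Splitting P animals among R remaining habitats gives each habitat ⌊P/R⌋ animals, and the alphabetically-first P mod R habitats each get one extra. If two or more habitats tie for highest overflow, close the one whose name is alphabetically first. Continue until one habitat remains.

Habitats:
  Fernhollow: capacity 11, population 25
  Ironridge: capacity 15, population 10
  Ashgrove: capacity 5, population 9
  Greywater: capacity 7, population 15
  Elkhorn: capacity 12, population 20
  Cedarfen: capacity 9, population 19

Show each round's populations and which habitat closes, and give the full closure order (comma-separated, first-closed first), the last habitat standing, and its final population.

Round 1: Ashgrove=9 Cedarfen=19 Elkhorn=20 Fernhollow=25 Greywater=15 Ironridge=10 → close Fernhollow (overflow 14)
  25÷5 = 5 each, +1 to first 0
Round 2: Ashgrove=14 Cedarfen=24 Elkhorn=25 Greywater=20 Ironridge=15 → close Cedarfen (overflow 15)
  24÷4 = 6 each, +1 to first 0
Round 3: Ashgrove=20 Elkhorn=31 Greywater=26 Ironridge=21 → close Elkhorn (overflow 19)
  31÷3 = 10 each, +1 to first 1
Round 4: Ashgrove=31 Greywater=36 Ironridge=31 → close Greywater (overflow 29)
  36÷2 = 18 each, +1 to first 0
Round 5: Ashgrove=49 Ironridge=49 → close Ashgrove (overflow 44)
  49÷1 = 49 each, +1 to first 0

Closure order: Fernhollow, Cedarfen, Elkhorn, Greywater, Ashgrove
Last habitat: Ironridge with 98 animals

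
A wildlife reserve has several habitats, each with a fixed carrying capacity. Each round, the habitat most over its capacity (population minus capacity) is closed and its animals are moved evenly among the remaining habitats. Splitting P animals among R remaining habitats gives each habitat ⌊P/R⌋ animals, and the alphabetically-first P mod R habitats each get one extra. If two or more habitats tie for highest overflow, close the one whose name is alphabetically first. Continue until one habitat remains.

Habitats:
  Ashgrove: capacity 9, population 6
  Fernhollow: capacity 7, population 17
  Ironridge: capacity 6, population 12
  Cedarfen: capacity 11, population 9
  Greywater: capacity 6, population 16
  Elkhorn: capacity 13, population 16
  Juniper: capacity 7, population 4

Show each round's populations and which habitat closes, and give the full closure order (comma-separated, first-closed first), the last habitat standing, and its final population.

Closure order: Fernhollow, Greywater, Ironridge, Elkhorn, Ashgrove, Cedarfen
Last habitat: Juniper with 80 animals

Round 1: Ashgrove=6 Cedarfen=9 Elkhorn=16 Fernhollow=17 Greywater=16 Ironridge=12 Juniper=4 → close Fernhollow (overflow 10)
  17÷6 = 2 each, +1 to first 5
Round 2: Ashgrove=9 Cedarfen=12 Elkhorn=19 Greywater=19 Ironridge=15 Juniper=6 → close Greywater (overflow 13)
  19÷5 = 3 each, +1 to first 4
Round 3: Ashgrove=13 Cedarfen=16 Elkhorn=23 Ironridge=19 Juniper=9 → close Ironridge (overflow 13)
  19÷4 = 4 each, +1 to first 3
Round 4: Ashgrove=18 Cedarfen=21 Elkhorn=28 Juniper=13 → close Elkhorn (overflow 15)
  28÷3 = 9 each, +1 to first 1
Round 5: Ashgrove=28 Cedarfen=30 Juniper=22 → close Ashgrove (overflow 19)
  28÷2 = 14 each, +1 to first 0
Round 6: Cedarfen=44 Juniper=36 → close Cedarfen (overflow 33)
  44÷1 = 44 each, +1 to first 0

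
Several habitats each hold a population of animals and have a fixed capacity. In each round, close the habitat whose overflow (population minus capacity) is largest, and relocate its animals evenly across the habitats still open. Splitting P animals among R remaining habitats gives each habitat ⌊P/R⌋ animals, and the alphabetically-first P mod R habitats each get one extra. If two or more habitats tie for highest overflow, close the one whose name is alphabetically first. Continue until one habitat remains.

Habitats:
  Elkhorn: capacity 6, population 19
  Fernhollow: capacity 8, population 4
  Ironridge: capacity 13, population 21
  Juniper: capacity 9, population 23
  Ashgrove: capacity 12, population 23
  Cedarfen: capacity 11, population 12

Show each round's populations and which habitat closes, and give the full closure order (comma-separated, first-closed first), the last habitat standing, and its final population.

Closure order: Juniper, Elkhorn, Ashgrove, Ironridge, Cedarfen
Last habitat: Fernhollow with 102 animals

Round 1: Ashgrove=23 Cedarfen=12 Elkhorn=19 Fernhollow=4 Ironridge=21 Juniper=23 → close Juniper (overflow 14)
  23÷5 = 4 each, +1 to first 3
Round 2: Ashgrove=28 Cedarfen=17 Elkhorn=24 Fernhollow=8 Ironridge=25 → close Elkhorn (overflow 18)
  24÷4 = 6 each, +1 to first 0
Round 3: Ashgrove=34 Cedarfen=23 Fernhollow=14 Ironridge=31 → close Ashgrove (overflow 22)
  34÷3 = 11 each, +1 to first 1
Round 4: Cedarfen=35 Fernhollow=25 Ironridge=42 → close Ironridge (overflow 29)
  42÷2 = 21 each, +1 to first 0
Round 5: Cedarfen=56 Fernhollow=46 → close Cedarfen (overflow 45)
  56÷1 = 56 each, +1 to first 0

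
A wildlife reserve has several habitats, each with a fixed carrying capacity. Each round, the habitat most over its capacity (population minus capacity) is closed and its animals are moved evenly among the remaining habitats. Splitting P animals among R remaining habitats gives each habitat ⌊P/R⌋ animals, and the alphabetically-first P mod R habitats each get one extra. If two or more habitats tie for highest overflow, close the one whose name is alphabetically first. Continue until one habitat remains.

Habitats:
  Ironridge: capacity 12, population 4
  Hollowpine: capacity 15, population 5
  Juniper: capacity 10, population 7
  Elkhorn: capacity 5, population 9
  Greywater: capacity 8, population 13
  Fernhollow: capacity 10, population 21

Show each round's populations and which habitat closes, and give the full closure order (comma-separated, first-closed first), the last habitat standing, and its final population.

Closure order: Fernhollow, Elkhorn, Greywater, Juniper, Hollowpine
Last habitat: Ironridge with 59 animals

Round 1: Elkhorn=9 Fernhollow=21 Greywater=13 Hollowpine=5 Ironridge=4 Juniper=7 → close Fernhollow (overflow 11)
  21÷5 = 4 each, +1 to first 1
Round 2: Elkhorn=14 Greywater=17 Hollowpine=9 Ironridge=8 Juniper=11 → close Elkhorn (overflow 9)
  14÷4 = 3 each, +1 to first 2
Round 3: Greywater=21 Hollowpine=13 Ironridge=11 Juniper=14 → close Greywater (overflow 13)
  21÷3 = 7 each, +1 to first 0
Round 4: Hollowpine=20 Ironridge=18 Juniper=21 → close Juniper (overflow 11)
  21÷2 = 10 each, +1 to first 1
Round 5: Hollowpine=31 Ironridge=28 → close Hollowpine (overflow 16)
  31÷1 = 31 each, +1 to first 0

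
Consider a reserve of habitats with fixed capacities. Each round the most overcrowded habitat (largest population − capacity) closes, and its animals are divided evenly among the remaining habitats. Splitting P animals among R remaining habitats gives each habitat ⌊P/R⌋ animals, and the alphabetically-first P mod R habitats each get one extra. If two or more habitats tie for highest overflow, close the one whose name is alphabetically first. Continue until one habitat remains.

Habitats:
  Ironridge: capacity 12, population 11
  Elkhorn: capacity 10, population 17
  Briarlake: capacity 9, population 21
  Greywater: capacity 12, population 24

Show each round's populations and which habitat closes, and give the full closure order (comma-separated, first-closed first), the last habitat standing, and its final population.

Closure order: Briarlake, Greywater, Elkhorn
Last habitat: Ironridge with 73 animals

Round 1: Briarlake=21 Elkhorn=17 Greywater=24 Ironridge=11 → close Briarlake (overflow 12)
  21÷3 = 7 each, +1 to first 0
Round 2: Elkhorn=24 Greywater=31 Ironridge=18 → close Greywater (overflow 19)
  31÷2 = 15 each, +1 to first 1
Round 3: Elkhorn=40 Ironridge=33 → close Elkhorn (overflow 30)
  40÷1 = 40 each, +1 to first 0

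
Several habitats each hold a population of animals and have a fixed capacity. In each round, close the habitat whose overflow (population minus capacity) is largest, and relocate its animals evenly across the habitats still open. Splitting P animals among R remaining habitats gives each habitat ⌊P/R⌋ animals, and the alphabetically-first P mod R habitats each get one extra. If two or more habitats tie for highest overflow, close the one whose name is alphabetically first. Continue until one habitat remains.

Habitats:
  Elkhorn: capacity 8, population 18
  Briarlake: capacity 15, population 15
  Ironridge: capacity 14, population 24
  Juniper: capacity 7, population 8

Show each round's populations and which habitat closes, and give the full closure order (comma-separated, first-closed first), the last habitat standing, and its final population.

Closure order: Elkhorn, Ironridge, Juniper
Last habitat: Briarlake with 65 animals

Round 1: Briarlake=15 Elkhorn=18 Ironridge=24 Juniper=8 → close Elkhorn (overflow 10)
  18÷3 = 6 each, +1 to first 0
Round 2: Briarlake=21 Ironridge=30 Juniper=14 → close Ironridge (overflow 16)
  30÷2 = 15 each, +1 to first 0
Round 3: Briarlake=36 Juniper=29 → close Juniper (overflow 22)
  29÷1 = 29 each, +1 to first 0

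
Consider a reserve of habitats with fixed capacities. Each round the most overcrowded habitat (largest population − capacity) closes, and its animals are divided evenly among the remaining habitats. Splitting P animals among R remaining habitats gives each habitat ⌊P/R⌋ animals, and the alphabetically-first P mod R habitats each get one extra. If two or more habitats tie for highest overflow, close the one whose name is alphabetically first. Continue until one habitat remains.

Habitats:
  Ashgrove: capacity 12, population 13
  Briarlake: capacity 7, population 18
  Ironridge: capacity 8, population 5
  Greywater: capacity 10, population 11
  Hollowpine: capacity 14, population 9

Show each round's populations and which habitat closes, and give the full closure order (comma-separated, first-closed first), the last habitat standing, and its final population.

Closure order: Briarlake, Ashgrove, Greywater, Ironridge
Last habitat: Hollowpine with 56 animals

Round 1: Ashgrove=13 Briarlake=18 Greywater=11 Hollowpine=9 Ironridge=5 → close Briarlake (overflow 11)
  18÷4 = 4 each, +1 to first 2
Round 2: Ashgrove=18 Greywater=16 Hollowpine=13 Ironridge=9 → close Ashgrove (overflow 6)
  18÷3 = 6 each, +1 to first 0
Round 3: Greywater=22 Hollowpine=19 Ironridge=15 → close Greywater (overflow 12)
  22÷2 = 11 each, +1 to first 0
Round 4: Hollowpine=30 Ironridge=26 → close Ironridge (overflow 18)
  26÷1 = 26 each, +1 to first 0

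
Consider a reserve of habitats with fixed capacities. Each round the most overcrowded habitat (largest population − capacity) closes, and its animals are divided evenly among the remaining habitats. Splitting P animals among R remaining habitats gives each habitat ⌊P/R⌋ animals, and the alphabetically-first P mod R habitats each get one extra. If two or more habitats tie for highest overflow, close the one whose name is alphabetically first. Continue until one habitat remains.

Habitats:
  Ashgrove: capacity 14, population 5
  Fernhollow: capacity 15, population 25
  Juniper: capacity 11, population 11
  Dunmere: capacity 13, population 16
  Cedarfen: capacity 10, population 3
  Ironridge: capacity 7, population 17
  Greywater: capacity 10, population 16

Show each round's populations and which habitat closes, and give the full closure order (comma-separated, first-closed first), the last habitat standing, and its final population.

Closure order: Fernhollow, Ironridge, Greywater, Dunmere, Juniper, Ashgrove
Last habitat: Cedarfen with 93 animals

Round 1: Ashgrove=5 Cedarfen=3 Dunmere=16 Fernhollow=25 Greywater=16 Ironridge=17 Juniper=11 → close Fernhollow (overflow 10)
  25÷6 = 4 each, +1 to first 1
Round 2: Ashgrove=10 Cedarfen=7 Dunmere=20 Greywater=20 Ironridge=21 Juniper=15 → close Ironridge (overflow 14)
  21÷5 = 4 each, +1 to first 1
Round 3: Ashgrove=15 Cedarfen=11 Dunmere=24 Greywater=24 Juniper=19 → close Greywater (overflow 14)
  24÷4 = 6 each, +1 to first 0
Round 4: Ashgrove=21 Cedarfen=17 Dunmere=30 Juniper=25 → close Dunmere (overflow 17)
  30÷3 = 10 each, +1 to first 0
Round 5: Ashgrove=31 Cedarfen=27 Juniper=35 → close Juniper (overflow 24)
  35÷2 = 17 each, +1 to first 1
Round 6: Ashgrove=49 Cedarfen=44 → close Ashgrove (overflow 35)
  49÷1 = 49 each, +1 to first 0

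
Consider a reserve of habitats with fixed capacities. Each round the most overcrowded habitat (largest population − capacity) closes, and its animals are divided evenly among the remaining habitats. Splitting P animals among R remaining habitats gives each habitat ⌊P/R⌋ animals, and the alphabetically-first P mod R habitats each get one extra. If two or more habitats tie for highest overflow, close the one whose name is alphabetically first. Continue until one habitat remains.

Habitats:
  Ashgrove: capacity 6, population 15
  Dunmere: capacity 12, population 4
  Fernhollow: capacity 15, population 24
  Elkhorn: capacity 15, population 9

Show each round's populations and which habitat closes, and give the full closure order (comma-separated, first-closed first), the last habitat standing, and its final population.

Round 1: Ashgrove=15 Dunmere=4 Elkhorn=9 Fernhollow=24 → close Ashgrove (overflow 9)
  15÷3 = 5 each, +1 to first 0
Round 2: Dunmere=9 Elkhorn=14 Fernhollow=29 → close Fernhollow (overflow 14)
  29÷2 = 14 each, +1 to first 1
Round 3: Dunmere=24 Elkhorn=28 → close Elkhorn (overflow 13)
  28÷1 = 28 each, +1 to first 0

Closure order: Ashgrove, Fernhollow, Elkhorn
Last habitat: Dunmere with 52 animals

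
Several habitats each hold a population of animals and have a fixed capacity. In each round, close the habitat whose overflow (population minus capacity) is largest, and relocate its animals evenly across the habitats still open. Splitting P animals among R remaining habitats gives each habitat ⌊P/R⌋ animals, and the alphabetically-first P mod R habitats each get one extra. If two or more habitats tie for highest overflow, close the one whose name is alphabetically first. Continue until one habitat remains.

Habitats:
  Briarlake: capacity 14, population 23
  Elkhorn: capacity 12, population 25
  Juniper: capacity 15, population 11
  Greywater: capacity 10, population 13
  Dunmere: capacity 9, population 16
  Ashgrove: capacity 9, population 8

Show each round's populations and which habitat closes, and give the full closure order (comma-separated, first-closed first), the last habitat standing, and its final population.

Closure order: Elkhorn, Briarlake, Dunmere, Greywater, Ashgrove
Last habitat: Juniper with 96 animals

Round 1: Ashgrove=8 Briarlake=23 Dunmere=16 Elkhorn=25 Greywater=13 Juniper=11 → close Elkhorn (overflow 13)
  25÷5 = 5 each, +1 to first 0
Round 2: Ashgrove=13 Briarlake=28 Dunmere=21 Greywater=18 Juniper=16 → close Briarlake (overflow 14)
  28÷4 = 7 each, +1 to first 0
Round 3: Ashgrove=20 Dunmere=28 Greywater=25 Juniper=23 → close Dunmere (overflow 19)
  28÷3 = 9 each, +1 to first 1
Round 4: Ashgrove=30 Greywater=34 Juniper=32 → close Greywater (overflow 24)
  34÷2 = 17 each, +1 to first 0
Round 5: Ashgrove=47 Juniper=49 → close Ashgrove (overflow 38)
  47÷1 = 47 each, +1 to first 0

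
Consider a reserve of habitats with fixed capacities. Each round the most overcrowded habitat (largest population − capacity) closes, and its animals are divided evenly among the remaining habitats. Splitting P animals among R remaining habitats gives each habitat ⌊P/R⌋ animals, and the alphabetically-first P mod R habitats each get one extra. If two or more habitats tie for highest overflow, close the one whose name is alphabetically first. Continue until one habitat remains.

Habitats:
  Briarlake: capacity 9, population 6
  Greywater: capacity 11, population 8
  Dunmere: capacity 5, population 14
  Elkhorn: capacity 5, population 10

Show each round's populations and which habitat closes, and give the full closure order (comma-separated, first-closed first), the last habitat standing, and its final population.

Round 1: Briarlake=6 Dunmere=14 Elkhorn=10 Greywater=8 → close Dunmere (overflow 9)
  14÷3 = 4 each, +1 to first 2
Round 2: Briarlake=11 Elkhorn=15 Greywater=12 → close Elkhorn (overflow 10)
  15÷2 = 7 each, +1 to first 1
Round 3: Briarlake=19 Greywater=19 → close Briarlake (overflow 10)
  19÷1 = 19 each, +1 to first 0

Closure order: Dunmere, Elkhorn, Briarlake
Last habitat: Greywater with 38 animals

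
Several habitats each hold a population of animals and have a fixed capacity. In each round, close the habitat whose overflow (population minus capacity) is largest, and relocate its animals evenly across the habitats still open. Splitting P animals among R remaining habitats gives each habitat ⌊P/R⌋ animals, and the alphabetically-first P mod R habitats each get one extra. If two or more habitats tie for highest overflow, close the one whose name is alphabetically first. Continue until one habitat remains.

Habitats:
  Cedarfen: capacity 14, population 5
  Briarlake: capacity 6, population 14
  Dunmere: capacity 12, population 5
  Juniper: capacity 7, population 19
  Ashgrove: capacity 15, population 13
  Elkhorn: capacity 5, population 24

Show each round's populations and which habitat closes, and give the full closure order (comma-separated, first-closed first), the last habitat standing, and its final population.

Closure order: Elkhorn, Juniper, Briarlake, Ashgrove, Cedarfen
Last habitat: Dunmere with 80 animals

Round 1: Ashgrove=13 Briarlake=14 Cedarfen=5 Dunmere=5 Elkhorn=24 Juniper=19 → close Elkhorn (overflow 19)
  24÷5 = 4 each, +1 to first 4
Round 2: Ashgrove=18 Briarlake=19 Cedarfen=10 Dunmere=10 Juniper=23 → close Juniper (overflow 16)
  23÷4 = 5 each, +1 to first 3
Round 3: Ashgrove=24 Briarlake=25 Cedarfen=16 Dunmere=15 → close Briarlake (overflow 19)
  25÷3 = 8 each, +1 to first 1
Round 4: Ashgrove=33 Cedarfen=24 Dunmere=23 → close Ashgrove (overflow 18)
  33÷2 = 16 each, +1 to first 1
Round 5: Cedarfen=41 Dunmere=39 → close Cedarfen (overflow 27)
  41÷1 = 41 each, +1 to first 0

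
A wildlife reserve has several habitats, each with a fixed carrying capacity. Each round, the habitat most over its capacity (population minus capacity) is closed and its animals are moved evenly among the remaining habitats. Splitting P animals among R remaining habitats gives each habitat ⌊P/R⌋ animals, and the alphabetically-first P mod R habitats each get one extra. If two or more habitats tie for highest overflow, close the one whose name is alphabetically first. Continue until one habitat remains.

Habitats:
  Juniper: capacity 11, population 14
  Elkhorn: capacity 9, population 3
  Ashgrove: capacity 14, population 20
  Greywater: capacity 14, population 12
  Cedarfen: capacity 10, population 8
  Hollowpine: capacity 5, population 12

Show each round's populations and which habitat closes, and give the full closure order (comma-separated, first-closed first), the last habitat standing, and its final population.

Round 1: Ashgrove=20 Cedarfen=8 Elkhorn=3 Greywater=12 Hollowpine=12 Juniper=14 → close Hollowpine (overflow 7)
  12÷5 = 2 each, +1 to first 2
Round 2: Ashgrove=23 Cedarfen=11 Elkhorn=5 Greywater=14 Juniper=16 → close Ashgrove (overflow 9)
  23÷4 = 5 each, +1 to first 3
Round 3: Cedarfen=17 Elkhorn=11 Greywater=20 Juniper=21 → close Juniper (overflow 10)
  21÷3 = 7 each, +1 to first 0
Round 4: Cedarfen=24 Elkhorn=18 Greywater=27 → close Cedarfen (overflow 14)
  24÷2 = 12 each, +1 to first 0
Round 5: Elkhorn=30 Greywater=39 → close Greywater (overflow 25)
  39÷1 = 39 each, +1 to first 0

Closure order: Hollowpine, Ashgrove, Juniper, Cedarfen, Greywater
Last habitat: Elkhorn with 69 animals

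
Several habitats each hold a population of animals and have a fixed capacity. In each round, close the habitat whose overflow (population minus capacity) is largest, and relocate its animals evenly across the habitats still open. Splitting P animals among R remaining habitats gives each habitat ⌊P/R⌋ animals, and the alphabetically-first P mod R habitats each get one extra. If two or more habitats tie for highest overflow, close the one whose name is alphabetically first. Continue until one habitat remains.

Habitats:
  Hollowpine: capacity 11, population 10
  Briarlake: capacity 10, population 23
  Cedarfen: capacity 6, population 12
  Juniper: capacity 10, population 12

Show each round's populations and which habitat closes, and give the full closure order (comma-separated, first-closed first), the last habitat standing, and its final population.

Closure order: Briarlake, Cedarfen, Juniper
Last habitat: Hollowpine with 57 animals

Round 1: Briarlake=23 Cedarfen=12 Hollowpine=10 Juniper=12 → close Briarlake (overflow 13)
  23÷3 = 7 each, +1 to first 2
Round 2: Cedarfen=20 Hollowpine=18 Juniper=19 → close Cedarfen (overflow 14)
  20÷2 = 10 each, +1 to first 0
Round 3: Hollowpine=28 Juniper=29 → close Juniper (overflow 19)
  29÷1 = 29 each, +1 to first 0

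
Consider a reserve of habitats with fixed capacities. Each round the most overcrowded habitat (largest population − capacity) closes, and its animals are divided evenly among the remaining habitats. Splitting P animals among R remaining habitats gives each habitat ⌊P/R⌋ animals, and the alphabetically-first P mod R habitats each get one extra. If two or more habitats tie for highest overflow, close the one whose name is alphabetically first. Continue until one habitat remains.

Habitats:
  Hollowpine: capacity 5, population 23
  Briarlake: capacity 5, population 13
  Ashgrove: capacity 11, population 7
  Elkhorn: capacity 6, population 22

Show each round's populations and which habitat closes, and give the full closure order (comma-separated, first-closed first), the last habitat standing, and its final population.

Round 1: Ashgrove=7 Briarlake=13 Elkhorn=22 Hollowpine=23 → close Hollowpine (overflow 18)
  23÷3 = 7 each, +1 to first 2
Round 2: Ashgrove=15 Briarlake=21 Elkhorn=29 → close Elkhorn (overflow 23)
  29÷2 = 14 each, +1 to first 1
Round 3: Ashgrove=30 Briarlake=35 → close Briarlake (overflow 30)
  35÷1 = 35 each, +1 to first 0

Closure order: Hollowpine, Elkhorn, Briarlake
Last habitat: Ashgrove with 65 animals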